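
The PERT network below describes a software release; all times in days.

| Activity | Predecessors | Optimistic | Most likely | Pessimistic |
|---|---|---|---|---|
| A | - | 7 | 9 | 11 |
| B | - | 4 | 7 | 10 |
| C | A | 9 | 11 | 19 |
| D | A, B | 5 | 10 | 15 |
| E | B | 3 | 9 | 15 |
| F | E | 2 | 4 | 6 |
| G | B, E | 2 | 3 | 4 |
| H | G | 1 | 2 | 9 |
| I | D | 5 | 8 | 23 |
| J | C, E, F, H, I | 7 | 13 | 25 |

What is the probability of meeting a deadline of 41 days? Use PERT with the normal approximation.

te_A = (7 + 4·9 + 11)/6 = 54/6 = 9; σ²_A = ((11−7)/6)² = 0.444
te_B = (4 + 4·7 + 10)/6 = 42/6 = 7; σ²_B = ((10−4)/6)² = 1.000
te_C = (9 + 4·11 + 19)/6 = 72/6 = 12; σ²_C = ((19−9)/6)² = 2.778
te_D = (5 + 4·10 + 15)/6 = 60/6 = 10; σ²_D = ((15−5)/6)² = 2.778
te_E = (3 + 4·9 + 15)/6 = 54/6 = 9; σ²_E = ((15−3)/6)² = 4.000
te_F = (2 + 4·4 + 6)/6 = 24/6 = 4; σ²_F = ((6−2)/6)² = 0.444
te_G = (2 + 4·3 + 4)/6 = 18/6 = 3; σ²_G = ((4−2)/6)² = 0.111
te_H = (1 + 4·2 + 9)/6 = 18/6 = 3; σ²_H = ((9−1)/6)² = 1.778
te_I = (5 + 4·8 + 23)/6 = 60/6 = 10; σ²_I = ((23−5)/6)² = 9.000
te_J = (7 + 4·13 + 25)/6 = 84/6 = 14; σ²_J = ((25−7)/6)² = 9.000

Forward pass:
ES_A = 0; EF_A = 9
ES_B = 0; EF_B = 7
ES_C = 9; EF_C = 9+12 = 21
ES_D = max(EF_A=9, EF_B=7) = 9; EF_D = 9+10 = 19
ES_E = 7; EF_E = 7+9 = 16
ES_F = 16; EF_F = 16+4 = 20
ES_G = max(EF_B=7, EF_E=16) = 16; EF_G = 16+3 = 19
ES_H = 19; EF_H = 19+3 = 22
ES_I = 19; EF_I = 19+10 = 29
ES_J = max(EF_C=21, EF_E=16, EF_F=20, EF_H=22, EF_I=29) = 29; EF_J = 29+14 = 43
Expected project duration μ = 43 days. Critical path: A → D → I → J.

Variance along critical path = 0.444 + 2.778 + 9.000 + 9.000 = 21.222; σ = √21.222 = 4.607 days.
Z = (41 − 43) / 4.607 = -0.434
P(T ≤ 41) = Φ(-0.434) ≈ 0.332

0.332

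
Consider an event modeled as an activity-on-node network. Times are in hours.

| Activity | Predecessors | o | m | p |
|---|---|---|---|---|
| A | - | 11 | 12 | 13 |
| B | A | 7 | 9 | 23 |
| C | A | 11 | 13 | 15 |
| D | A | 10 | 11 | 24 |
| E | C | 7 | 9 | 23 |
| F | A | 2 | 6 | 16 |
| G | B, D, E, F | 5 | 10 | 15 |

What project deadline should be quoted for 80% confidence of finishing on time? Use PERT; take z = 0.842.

48.7 hours

te_A = (11 + 4·12 + 13)/6 = 72/6 = 12; σ²_A = ((13−11)/6)² = 0.111
te_B = (7 + 4·9 + 23)/6 = 66/6 = 11; σ²_B = ((23−7)/6)² = 7.111
te_C = (11 + 4·13 + 15)/6 = 78/6 = 13; σ²_C = ((15−11)/6)² = 0.444
te_D = (10 + 4·11 + 24)/6 = 78/6 = 13; σ²_D = ((24−10)/6)² = 5.444
te_E = (7 + 4·9 + 23)/6 = 66/6 = 11; σ²_E = ((23−7)/6)² = 7.111
te_F = (2 + 4·6 + 16)/6 = 42/6 = 7; σ²_F = ((16−2)/6)² = 5.444
te_G = (5 + 4·10 + 15)/6 = 60/6 = 10; σ²_G = ((15−5)/6)² = 2.778

Forward pass:
ES_A = 0; EF_A = 12
ES_B = 12; EF_B = 12+11 = 23
ES_C = 12; EF_C = 12+13 = 25
ES_D = 12; EF_D = 12+13 = 25
ES_E = 25; EF_E = 25+11 = 36
ES_F = 12; EF_F = 12+7 = 19
ES_G = max(EF_B=23, EF_D=25, EF_E=36, EF_F=19) = 36; EF_G = 36+10 = 46
Expected project duration μ = 46 hours. Critical path: A → C → E → G.

Variance along critical path = 0.111 + 0.444 + 7.111 + 2.778 = 10.444; σ = 3.232 hours.
D = μ + z·σ = 46 + 0.842·3.232 = 48.7 hours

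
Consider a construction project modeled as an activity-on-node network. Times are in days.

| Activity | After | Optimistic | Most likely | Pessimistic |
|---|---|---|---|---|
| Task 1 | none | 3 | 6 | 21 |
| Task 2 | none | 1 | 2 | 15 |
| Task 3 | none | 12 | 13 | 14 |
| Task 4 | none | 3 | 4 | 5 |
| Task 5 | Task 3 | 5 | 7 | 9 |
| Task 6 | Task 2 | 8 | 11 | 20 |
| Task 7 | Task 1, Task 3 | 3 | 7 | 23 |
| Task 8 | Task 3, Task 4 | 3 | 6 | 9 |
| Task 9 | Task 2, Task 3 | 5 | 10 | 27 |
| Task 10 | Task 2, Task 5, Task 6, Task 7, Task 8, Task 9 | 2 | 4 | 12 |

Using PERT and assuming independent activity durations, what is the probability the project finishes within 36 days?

0.931

te_Task 1 = (3 + 4·6 + 21)/6 = 48/6 = 8; σ²_Task 1 = ((21−3)/6)² = 9.000
te_Task 2 = (1 + 4·2 + 15)/6 = 24/6 = 4; σ²_Task 2 = ((15−1)/6)² = 5.444
te_Task 3 = (12 + 4·13 + 14)/6 = 78/6 = 13; σ²_Task 3 = ((14−12)/6)² = 0.111
te_Task 4 = (3 + 4·4 + 5)/6 = 24/6 = 4; σ²_Task 4 = ((5−3)/6)² = 0.111
te_Task 5 = (5 + 4·7 + 9)/6 = 42/6 = 7; σ²_Task 5 = ((9−5)/6)² = 0.444
te_Task 6 = (8 + 4·11 + 20)/6 = 72/6 = 12; σ²_Task 6 = ((20−8)/6)² = 4.000
te_Task 7 = (3 + 4·7 + 23)/6 = 54/6 = 9; σ²_Task 7 = ((23−3)/6)² = 11.111
te_Task 8 = (3 + 4·6 + 9)/6 = 36/6 = 6; σ²_Task 8 = ((9−3)/6)² = 1.000
te_Task 9 = (5 + 4·10 + 27)/6 = 72/6 = 12; σ²_Task 9 = ((27−5)/6)² = 13.444
te_Task 10 = (2 + 4·4 + 12)/6 = 30/6 = 5; σ²_Task 10 = ((12−2)/6)² = 2.778

Forward pass:
ES_Task 1 = 0; EF_Task 1 = 8
ES_Task 2 = 0; EF_Task 2 = 4
ES_Task 3 = 0; EF_Task 3 = 13
ES_Task 4 = 0; EF_Task 4 = 4
ES_Task 5 = 13; EF_Task 5 = 13+7 = 20
ES_Task 6 = 4; EF_Task 6 = 4+12 = 16
ES_Task 7 = max(EF_Task 1=8, EF_Task 3=13) = 13; EF_Task 7 = 13+9 = 22
ES_Task 8 = max(EF_Task 3=13, EF_Task 4=4) = 13; EF_Task 8 = 13+6 = 19
ES_Task 9 = max(EF_Task 2=4, EF_Task 3=13) = 13; EF_Task 9 = 13+12 = 25
ES_Task 10 = max(EF_Task 2=4, EF_Task 5=20, EF_Task 6=16, EF_Task 7=22, EF_Task 8=19, EF_Task 9=25) = 25; EF_Task 10 = 25+5 = 30
Expected project duration μ = 30 days. Critical path: Task 3 → Task 9 → Task 10.

Variance along critical path = 0.111 + 13.444 + 2.778 = 16.333; σ = √16.333 = 4.041 days.
Z = (36 − 30) / 4.041 = 1.485
P(T ≤ 36) = Φ(1.485) ≈ 0.931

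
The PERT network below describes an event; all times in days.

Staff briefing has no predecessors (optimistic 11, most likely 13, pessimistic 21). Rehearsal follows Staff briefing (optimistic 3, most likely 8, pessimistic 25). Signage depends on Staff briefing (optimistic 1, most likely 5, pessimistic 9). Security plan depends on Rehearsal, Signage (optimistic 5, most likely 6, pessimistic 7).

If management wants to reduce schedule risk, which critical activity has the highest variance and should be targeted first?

Rehearsal

te_Staff briefing = (11 + 4·13 + 21)/6 = 84/6 = 14; σ²_Staff briefing = ((21−11)/6)² = 2.778
te_Rehearsal = (3 + 4·8 + 25)/6 = 60/6 = 10; σ²_Rehearsal = ((25−3)/6)² = 13.444
te_Signage = (1 + 4·5 + 9)/6 = 30/6 = 5; σ²_Signage = ((9−1)/6)² = 1.778
te_Security plan = (5 + 4·6 + 7)/6 = 36/6 = 6; σ²_Security plan = ((7−5)/6)² = 0.111

Forward pass:
ES_Staff briefing = 0; EF_Staff briefing = 14
ES_Rehearsal = 14; EF_Rehearsal = 14+10 = 24
ES_Signage = 14; EF_Signage = 14+5 = 19
ES_Security plan = max(EF_Rehearsal=24, EF_Signage=19) = 24; EF_Security plan = 24+6 = 30
Expected project duration μ = 30 days. Critical path: Staff briefing → Rehearsal → Security plan.

Variances on critical path: σ²_Staff briefing=2.778, σ²_Rehearsal=13.444, σ²_Security plan=0.111.
Largest is σ²_Rehearsal = 13.444.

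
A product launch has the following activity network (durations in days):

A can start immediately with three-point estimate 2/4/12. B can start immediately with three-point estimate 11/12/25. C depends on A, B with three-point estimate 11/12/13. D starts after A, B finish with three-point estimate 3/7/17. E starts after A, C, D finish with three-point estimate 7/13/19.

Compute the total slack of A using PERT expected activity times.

9 days

te_A = (2 + 4·4 + 12)/6 = 30/6 = 5
te_B = (11 + 4·12 + 25)/6 = 84/6 = 14
te_C = (11 + 4·12 + 13)/6 = 72/6 = 12
te_D = (3 + 4·7 + 17)/6 = 48/6 = 8
te_E = (7 + 4·13 + 19)/6 = 78/6 = 13

Forward pass:
ES_A = 0; EF_A = 5
ES_B = 0; EF_B = 14
ES_C = max(EF_A=5, EF_B=14) = 14; EF_C = 14+12 = 26
ES_D = max(EF_A=5, EF_B=14) = 14; EF_D = 14+8 = 22
ES_E = max(EF_A=5, EF_C=26, EF_D=22) = 26; EF_E = 26+13 = 39
Expected project duration μ = 39 days. Critical path: B → C → E.

Backward pass:
LF_E = 39; LS_E = 39−13 = 26
LF_D = LS_E = 26; LS_D = 26−8 = 18
LF_C = LS_E = 26; LS_C = 26−12 = 14
LF_B = min(LS_C=14, LS_D=18) = 14; LS_B = 14−14 = 0
LF_A = min(LS_C=14, LS_D=18, LS_E=26) = 14; LS_A = 14−5 = 9
Slack_A = LS_A − ES_A = 9 − 0 = 9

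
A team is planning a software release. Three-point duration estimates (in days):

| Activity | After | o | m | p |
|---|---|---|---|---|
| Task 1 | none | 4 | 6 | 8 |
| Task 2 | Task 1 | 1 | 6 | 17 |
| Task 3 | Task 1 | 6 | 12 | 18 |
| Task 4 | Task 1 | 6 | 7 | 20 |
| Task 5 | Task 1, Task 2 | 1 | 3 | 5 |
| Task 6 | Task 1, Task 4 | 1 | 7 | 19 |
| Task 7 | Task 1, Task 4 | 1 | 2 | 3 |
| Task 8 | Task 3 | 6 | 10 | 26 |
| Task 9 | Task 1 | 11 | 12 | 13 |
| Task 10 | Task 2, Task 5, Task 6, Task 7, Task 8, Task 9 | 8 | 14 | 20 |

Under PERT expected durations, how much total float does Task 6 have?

7 days

te_Task 1 = (4 + 4·6 + 8)/6 = 36/6 = 6
te_Task 2 = (1 + 4·6 + 17)/6 = 42/6 = 7
te_Task 3 = (6 + 4·12 + 18)/6 = 72/6 = 12
te_Task 4 = (6 + 4·7 + 20)/6 = 54/6 = 9
te_Task 5 = (1 + 4·3 + 5)/6 = 18/6 = 3
te_Task 6 = (1 + 4·7 + 19)/6 = 48/6 = 8
te_Task 7 = (1 + 4·2 + 3)/6 = 12/6 = 2
te_Task 8 = (6 + 4·10 + 26)/6 = 72/6 = 12
te_Task 9 = (11 + 4·12 + 13)/6 = 72/6 = 12
te_Task 10 = (8 + 4·14 + 20)/6 = 84/6 = 14

Forward pass:
ES_Task 1 = 0; EF_Task 1 = 6
ES_Task 2 = 6; EF_Task 2 = 6+7 = 13
ES_Task 3 = 6; EF_Task 3 = 6+12 = 18
ES_Task 4 = 6; EF_Task 4 = 6+9 = 15
ES_Task 5 = max(EF_Task 1=6, EF_Task 2=13) = 13; EF_Task 5 = 13+3 = 16
ES_Task 6 = max(EF_Task 1=6, EF_Task 4=15) = 15; EF_Task 6 = 15+8 = 23
ES_Task 7 = max(EF_Task 1=6, EF_Task 4=15) = 15; EF_Task 7 = 15+2 = 17
ES_Task 8 = 18; EF_Task 8 = 18+12 = 30
ES_Task 9 = 6; EF_Task 9 = 6+12 = 18
ES_Task 10 = max(EF_Task 2=13, EF_Task 5=16, EF_Task 6=23, EF_Task 7=17, EF_Task 8=30, EF_Task 9=18) = 30; EF_Task 10 = 30+14 = 44
Expected project duration μ = 44 days. Critical path: Task 1 → Task 3 → Task 8 → Task 10.

Backward pass:
LF_Task 10 = 44; LS_Task 10 = 44−14 = 30
LF_Task 9 = LS_Task 10 = 30; LS_Task 9 = 30−12 = 18
LF_Task 8 = LS_Task 10 = 30; LS_Task 8 = 30−12 = 18
LF_Task 7 = LS_Task 10 = 30; LS_Task 7 = 30−2 = 28
LF_Task 6 = LS_Task 10 = 30; LS_Task 6 = 30−8 = 22
LF_Task 5 = LS_Task 10 = 30; LS_Task 5 = 30−3 = 27
LF_Task 4 = min(LS_Task 6=22, LS_Task 7=28) = 22; LS_Task 4 = 22−9 = 13
LF_Task 3 = LS_Task 8 = 18; LS_Task 3 = 18−12 = 6
LF_Task 2 = min(LS_Task 5=27, LS_Task 10=30) = 27; LS_Task 2 = 27−7 = 20
LF_Task 1 = min(LS_Task 2=20, LS_Task 3=6, LS_Task 4=13, LS_Task 5=27, LS_Task 6=22, LS_Task 7=28, LS_Task 9=18) = 6; LS_Task 1 = 6−6 = 0
Slack_Task 6 = LS_Task 6 − ES_Task 6 = 22 − 15 = 7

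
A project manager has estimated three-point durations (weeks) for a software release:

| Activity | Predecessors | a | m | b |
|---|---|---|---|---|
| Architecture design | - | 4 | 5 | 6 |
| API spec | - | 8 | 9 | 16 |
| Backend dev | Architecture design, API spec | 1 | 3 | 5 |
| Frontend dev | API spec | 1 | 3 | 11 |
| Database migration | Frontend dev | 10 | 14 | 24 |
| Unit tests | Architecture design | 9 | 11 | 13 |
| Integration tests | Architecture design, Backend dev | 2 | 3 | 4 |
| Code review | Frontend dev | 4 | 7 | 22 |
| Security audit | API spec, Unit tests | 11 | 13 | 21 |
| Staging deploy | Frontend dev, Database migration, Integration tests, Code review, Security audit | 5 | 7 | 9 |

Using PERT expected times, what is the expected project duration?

te_Architecture design = (4 + 4·5 + 6)/6 = 30/6 = 5
te_API spec = (8 + 4·9 + 16)/6 = 60/6 = 10
te_Backend dev = (1 + 4·3 + 5)/6 = 18/6 = 3
te_Frontend dev = (1 + 4·3 + 11)/6 = 24/6 = 4
te_Database migration = (10 + 4·14 + 24)/6 = 90/6 = 15
te_Unit tests = (9 + 4·11 + 13)/6 = 66/6 = 11
te_Integration tests = (2 + 4·3 + 4)/6 = 18/6 = 3
te_Code review = (4 + 4·7 + 22)/6 = 54/6 = 9
te_Security audit = (11 + 4·13 + 21)/6 = 84/6 = 14
te_Staging deploy = (5 + 4·7 + 9)/6 = 42/6 = 7

Forward pass:
ES_Architecture design = 0; EF_Architecture design = 5
ES_API spec = 0; EF_API spec = 10
ES_Backend dev = max(EF_Architecture design=5, EF_API spec=10) = 10; EF_Backend dev = 10+3 = 13
ES_Frontend dev = 10; EF_Frontend dev = 10+4 = 14
ES_Database migration = 14; EF_Database migration = 14+15 = 29
ES_Unit tests = 5; EF_Unit tests = 5+11 = 16
ES_Integration tests = max(EF_Architecture design=5, EF_Backend dev=13) = 13; EF_Integration tests = 13+3 = 16
ES_Code review = 14; EF_Code review = 14+9 = 23
ES_Security audit = max(EF_API spec=10, EF_Unit tests=16) = 16; EF_Security audit = 16+14 = 30
ES_Staging deploy = max(EF_Frontend dev=14, EF_Database migration=29, EF_Integration tests=16, EF_Code review=23, EF_Security audit=30) = 30; EF_Staging deploy = 30+7 = 37
Expected project duration μ = 37 weeks. Critical path: Architecture design → Unit tests → Security audit → Staging deploy.

37 weeks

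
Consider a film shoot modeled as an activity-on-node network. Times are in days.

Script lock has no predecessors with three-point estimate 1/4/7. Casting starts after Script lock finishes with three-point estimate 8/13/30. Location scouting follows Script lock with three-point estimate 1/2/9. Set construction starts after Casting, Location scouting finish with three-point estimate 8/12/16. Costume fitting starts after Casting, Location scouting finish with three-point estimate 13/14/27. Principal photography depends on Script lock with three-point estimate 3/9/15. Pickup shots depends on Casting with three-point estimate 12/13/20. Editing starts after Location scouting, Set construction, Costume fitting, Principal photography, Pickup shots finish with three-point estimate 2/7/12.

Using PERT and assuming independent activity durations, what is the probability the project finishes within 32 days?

te_Script lock = (1 + 4·4 + 7)/6 = 24/6 = 4; σ²_Script lock = ((7−1)/6)² = 1.000
te_Casting = (8 + 4·13 + 30)/6 = 90/6 = 15; σ²_Casting = ((30−8)/6)² = 13.444
te_Location scouting = (1 + 4·2 + 9)/6 = 18/6 = 3; σ²_Location scouting = ((9−1)/6)² = 1.778
te_Set construction = (8 + 4·12 + 16)/6 = 72/6 = 12; σ²_Set construction = ((16−8)/6)² = 1.778
te_Costume fitting = (13 + 4·14 + 27)/6 = 96/6 = 16; σ²_Costume fitting = ((27−13)/6)² = 5.444
te_Principal photography = (3 + 4·9 + 15)/6 = 54/6 = 9; σ²_Principal photography = ((15−3)/6)² = 4.000
te_Pickup shots = (12 + 4·13 + 20)/6 = 84/6 = 14; σ²_Pickup shots = ((20−12)/6)² = 1.778
te_Editing = (2 + 4·7 + 12)/6 = 42/6 = 7; σ²_Editing = ((12−2)/6)² = 2.778

Forward pass:
ES_Script lock = 0; EF_Script lock = 4
ES_Casting = 4; EF_Casting = 4+15 = 19
ES_Location scouting = 4; EF_Location scouting = 4+3 = 7
ES_Set construction = max(EF_Casting=19, EF_Location scouting=7) = 19; EF_Set construction = 19+12 = 31
ES_Costume fitting = max(EF_Casting=19, EF_Location scouting=7) = 19; EF_Costume fitting = 19+16 = 35
ES_Principal photography = 4; EF_Principal photography = 4+9 = 13
ES_Pickup shots = 19; EF_Pickup shots = 19+14 = 33
ES_Editing = max(EF_Location scouting=7, EF_Set construction=31, EF_Costume fitting=35, EF_Principal photography=13, EF_Pickup shots=33) = 35; EF_Editing = 35+7 = 42
Expected project duration μ = 42 days. Critical path: Script lock → Casting → Costume fitting → Editing.

Variance along critical path = 1.000 + 13.444 + 5.444 + 2.778 = 22.667; σ = √22.667 = 4.761 days.
Z = (32 − 42) / 4.761 = -2.100
P(T ≤ 32) = Φ(-2.100) ≈ 0.018

0.018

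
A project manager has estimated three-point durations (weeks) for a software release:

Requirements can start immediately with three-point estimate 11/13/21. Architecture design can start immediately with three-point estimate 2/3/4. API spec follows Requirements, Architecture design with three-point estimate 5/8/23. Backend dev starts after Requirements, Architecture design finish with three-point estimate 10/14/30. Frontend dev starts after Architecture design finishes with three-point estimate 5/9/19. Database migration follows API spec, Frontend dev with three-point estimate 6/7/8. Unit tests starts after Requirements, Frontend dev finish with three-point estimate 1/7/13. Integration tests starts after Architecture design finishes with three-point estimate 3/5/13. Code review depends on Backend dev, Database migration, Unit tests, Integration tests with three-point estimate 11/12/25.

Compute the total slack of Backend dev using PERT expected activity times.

te_Requirements = (11 + 4·13 + 21)/6 = 84/6 = 14
te_Architecture design = (2 + 4·3 + 4)/6 = 18/6 = 3
te_API spec = (5 + 4·8 + 23)/6 = 60/6 = 10
te_Backend dev = (10 + 4·14 + 30)/6 = 96/6 = 16
te_Frontend dev = (5 + 4·9 + 19)/6 = 60/6 = 10
te_Database migration = (6 + 4·7 + 8)/6 = 42/6 = 7
te_Unit tests = (1 + 4·7 + 13)/6 = 42/6 = 7
te_Integration tests = (3 + 4·5 + 13)/6 = 36/6 = 6
te_Code review = (11 + 4·12 + 25)/6 = 84/6 = 14

Forward pass:
ES_Requirements = 0; EF_Requirements = 14
ES_Architecture design = 0; EF_Architecture design = 3
ES_API spec = max(EF_Requirements=14, EF_Architecture design=3) = 14; EF_API spec = 14+10 = 24
ES_Backend dev = max(EF_Requirements=14, EF_Architecture design=3) = 14; EF_Backend dev = 14+16 = 30
ES_Frontend dev = 3; EF_Frontend dev = 3+10 = 13
ES_Database migration = max(EF_API spec=24, EF_Frontend dev=13) = 24; EF_Database migration = 24+7 = 31
ES_Unit tests = max(EF_Requirements=14, EF_Frontend dev=13) = 14; EF_Unit tests = 14+7 = 21
ES_Integration tests = 3; EF_Integration tests = 3+6 = 9
ES_Code review = max(EF_Backend dev=30, EF_Database migration=31, EF_Unit tests=21, EF_Integration tests=9) = 31; EF_Code review = 31+14 = 45
Expected project duration μ = 45 weeks. Critical path: Requirements → API spec → Database migration → Code review.

Backward pass:
LF_Code review = 45; LS_Code review = 45−14 = 31
LF_Integration tests = LS_Code review = 31; LS_Integration tests = 31−6 = 25
LF_Unit tests = LS_Code review = 31; LS_Unit tests = 31−7 = 24
LF_Database migration = LS_Code review = 31; LS_Database migration = 31−7 = 24
LF_Frontend dev = min(LS_Database migration=24, LS_Unit tests=24) = 24; LS_Frontend dev = 24−10 = 14
LF_Backend dev = LS_Code review = 31; LS_Backend dev = 31−16 = 15
LF_API spec = LS_Database migration = 24; LS_API spec = 24−10 = 14
LF_Architecture design = min(LS_API spec=14, LS_Backend dev=15, LS_Frontend dev=14, LS_Integration tests=25) = 14; LS_Architecture design = 14−3 = 11
LF_Requirements = min(LS_API spec=14, LS_Backend dev=15, LS_Unit tests=24) = 14; LS_Requirements = 14−14 = 0
Slack_Backend dev = LS_Backend dev − ES_Backend dev = 15 − 14 = 1

1 weeks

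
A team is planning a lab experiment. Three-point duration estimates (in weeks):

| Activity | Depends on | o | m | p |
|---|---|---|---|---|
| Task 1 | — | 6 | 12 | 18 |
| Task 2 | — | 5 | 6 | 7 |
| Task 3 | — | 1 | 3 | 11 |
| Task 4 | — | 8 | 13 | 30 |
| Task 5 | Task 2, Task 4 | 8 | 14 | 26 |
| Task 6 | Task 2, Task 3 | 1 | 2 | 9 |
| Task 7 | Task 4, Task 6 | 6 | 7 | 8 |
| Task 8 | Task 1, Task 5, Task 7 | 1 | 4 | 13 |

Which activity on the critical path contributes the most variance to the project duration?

te_Task 1 = (6 + 4·12 + 18)/6 = 72/6 = 12; σ²_Task 1 = ((18−6)/6)² = 4.000
te_Task 2 = (5 + 4·6 + 7)/6 = 36/6 = 6; σ²_Task 2 = ((7−5)/6)² = 0.111
te_Task 3 = (1 + 4·3 + 11)/6 = 24/6 = 4; σ²_Task 3 = ((11−1)/6)² = 2.778
te_Task 4 = (8 + 4·13 + 30)/6 = 90/6 = 15; σ²_Task 4 = ((30−8)/6)² = 13.444
te_Task 5 = (8 + 4·14 + 26)/6 = 90/6 = 15; σ²_Task 5 = ((26−8)/6)² = 9.000
te_Task 6 = (1 + 4·2 + 9)/6 = 18/6 = 3; σ²_Task 6 = ((9−1)/6)² = 1.778
te_Task 7 = (6 + 4·7 + 8)/6 = 42/6 = 7; σ²_Task 7 = ((8−6)/6)² = 0.111
te_Task 8 = (1 + 4·4 + 13)/6 = 30/6 = 5; σ²_Task 8 = ((13−1)/6)² = 4.000

Forward pass:
ES_Task 1 = 0; EF_Task 1 = 12
ES_Task 2 = 0; EF_Task 2 = 6
ES_Task 3 = 0; EF_Task 3 = 4
ES_Task 4 = 0; EF_Task 4 = 15
ES_Task 5 = max(EF_Task 2=6, EF_Task 4=15) = 15; EF_Task 5 = 15+15 = 30
ES_Task 6 = max(EF_Task 2=6, EF_Task 3=4) = 6; EF_Task 6 = 6+3 = 9
ES_Task 7 = max(EF_Task 4=15, EF_Task 6=9) = 15; EF_Task 7 = 15+7 = 22
ES_Task 8 = max(EF_Task 1=12, EF_Task 5=30, EF_Task 7=22) = 30; EF_Task 8 = 30+5 = 35
Expected project duration μ = 35 weeks. Critical path: Task 4 → Task 5 → Task 8.

Variances on critical path: σ²_Task 4=13.444, σ²_Task 5=9.000, σ²_Task 8=4.000.
Largest is σ²_Task 4 = 13.444.

Task 4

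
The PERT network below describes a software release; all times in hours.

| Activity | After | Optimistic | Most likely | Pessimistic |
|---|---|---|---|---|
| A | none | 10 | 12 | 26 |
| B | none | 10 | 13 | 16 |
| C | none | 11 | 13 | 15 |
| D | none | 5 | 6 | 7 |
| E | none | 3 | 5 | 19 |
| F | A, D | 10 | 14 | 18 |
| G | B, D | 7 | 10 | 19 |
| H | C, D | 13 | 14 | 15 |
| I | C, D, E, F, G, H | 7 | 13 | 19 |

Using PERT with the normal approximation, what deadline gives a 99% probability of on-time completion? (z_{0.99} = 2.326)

49.4 hours

te_A = (10 + 4·12 + 26)/6 = 84/6 = 14; σ²_A = ((26−10)/6)² = 7.111
te_B = (10 + 4·13 + 16)/6 = 78/6 = 13; σ²_B = ((16−10)/6)² = 1.000
te_C = (11 + 4·13 + 15)/6 = 78/6 = 13; σ²_C = ((15−11)/6)² = 0.444
te_D = (5 + 4·6 + 7)/6 = 36/6 = 6; σ²_D = ((7−5)/6)² = 0.111
te_E = (3 + 4·5 + 19)/6 = 42/6 = 7; σ²_E = ((19−3)/6)² = 7.111
te_F = (10 + 4·14 + 18)/6 = 84/6 = 14; σ²_F = ((18−10)/6)² = 1.778
te_G = (7 + 4·10 + 19)/6 = 66/6 = 11; σ²_G = ((19−7)/6)² = 4.000
te_H = (13 + 4·14 + 15)/6 = 84/6 = 14; σ²_H = ((15−13)/6)² = 0.111
te_I = (7 + 4·13 + 19)/6 = 78/6 = 13; σ²_I = ((19−7)/6)² = 4.000

Forward pass:
ES_A = 0; EF_A = 14
ES_B = 0; EF_B = 13
ES_C = 0; EF_C = 13
ES_D = 0; EF_D = 6
ES_E = 0; EF_E = 7
ES_F = max(EF_A=14, EF_D=6) = 14; EF_F = 14+14 = 28
ES_G = max(EF_B=13, EF_D=6) = 13; EF_G = 13+11 = 24
ES_H = max(EF_C=13, EF_D=6) = 13; EF_H = 13+14 = 27
ES_I = max(EF_C=13, EF_D=6, EF_E=7, EF_F=28, EF_G=24, EF_H=27) = 28; EF_I = 28+13 = 41
Expected project duration μ = 41 hours. Critical path: A → F → I.

Variance along critical path = 7.111 + 1.778 + 4.000 = 12.889; σ = 3.590 hours.
D = μ + z·σ = 41 + 2.326·3.590 = 49.4 hours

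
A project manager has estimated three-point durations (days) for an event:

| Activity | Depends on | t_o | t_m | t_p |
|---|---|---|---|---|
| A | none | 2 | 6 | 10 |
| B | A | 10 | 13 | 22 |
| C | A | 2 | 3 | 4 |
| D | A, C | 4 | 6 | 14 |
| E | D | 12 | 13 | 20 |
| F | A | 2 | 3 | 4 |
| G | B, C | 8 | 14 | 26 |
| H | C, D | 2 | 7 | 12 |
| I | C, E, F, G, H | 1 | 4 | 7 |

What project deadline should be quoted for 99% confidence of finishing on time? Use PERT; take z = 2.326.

te_A = (2 + 4·6 + 10)/6 = 36/6 = 6; σ²_A = ((10−2)/6)² = 1.778
te_B = (10 + 4·13 + 22)/6 = 84/6 = 14; σ²_B = ((22−10)/6)² = 4.000
te_C = (2 + 4·3 + 4)/6 = 18/6 = 3; σ²_C = ((4−2)/6)² = 0.111
te_D = (4 + 4·6 + 14)/6 = 42/6 = 7; σ²_D = ((14−4)/6)² = 2.778
te_E = (12 + 4·13 + 20)/6 = 84/6 = 14; σ²_E = ((20−12)/6)² = 1.778
te_F = (2 + 4·3 + 4)/6 = 18/6 = 3; σ²_F = ((4−2)/6)² = 0.111
te_G = (8 + 4·14 + 26)/6 = 90/6 = 15; σ²_G = ((26−8)/6)² = 9.000
te_H = (2 + 4·7 + 12)/6 = 42/6 = 7; σ²_H = ((12−2)/6)² = 2.778
te_I = (1 + 4·4 + 7)/6 = 24/6 = 4; σ²_I = ((7−1)/6)² = 1.000

Forward pass:
ES_A = 0; EF_A = 6
ES_B = 6; EF_B = 6+14 = 20
ES_C = 6; EF_C = 6+3 = 9
ES_D = max(EF_A=6, EF_C=9) = 9; EF_D = 9+7 = 16
ES_E = 16; EF_E = 16+14 = 30
ES_F = 6; EF_F = 6+3 = 9
ES_G = max(EF_B=20, EF_C=9) = 20; EF_G = 20+15 = 35
ES_H = max(EF_C=9, EF_D=16) = 16; EF_H = 16+7 = 23
ES_I = max(EF_C=9, EF_E=30, EF_F=9, EF_G=35, EF_H=23) = 35; EF_I = 35+4 = 39
Expected project duration μ = 39 days. Critical path: A → B → G → I.

Variance along critical path = 1.778 + 4.000 + 9.000 + 1.000 = 15.778; σ = 3.972 days.
D = μ + z·σ = 39 + 2.326·3.972 = 48.2 days

48.2 days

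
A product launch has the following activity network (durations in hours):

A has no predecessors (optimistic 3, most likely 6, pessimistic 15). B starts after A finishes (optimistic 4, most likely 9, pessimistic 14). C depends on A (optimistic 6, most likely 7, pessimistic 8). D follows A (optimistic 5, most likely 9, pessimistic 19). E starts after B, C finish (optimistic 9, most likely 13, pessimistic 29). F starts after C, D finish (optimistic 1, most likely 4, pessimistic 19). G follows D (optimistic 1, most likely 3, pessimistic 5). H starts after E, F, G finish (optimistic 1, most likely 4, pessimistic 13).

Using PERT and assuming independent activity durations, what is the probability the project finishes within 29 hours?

0.067

te_A = (3 + 4·6 + 15)/6 = 42/6 = 7; σ²_A = ((15−3)/6)² = 4.000
te_B = (4 + 4·9 + 14)/6 = 54/6 = 9; σ²_B = ((14−4)/6)² = 2.778
te_C = (6 + 4·7 + 8)/6 = 42/6 = 7; σ²_C = ((8−6)/6)² = 0.111
te_D = (5 + 4·9 + 19)/6 = 60/6 = 10; σ²_D = ((19−5)/6)² = 5.444
te_E = (9 + 4·13 + 29)/6 = 90/6 = 15; σ²_E = ((29−9)/6)² = 11.111
te_F = (1 + 4·4 + 19)/6 = 36/6 = 6; σ²_F = ((19−1)/6)² = 9.000
te_G = (1 + 4·3 + 5)/6 = 18/6 = 3; σ²_G = ((5−1)/6)² = 0.444
te_H = (1 + 4·4 + 13)/6 = 30/6 = 5; σ²_H = ((13−1)/6)² = 4.000

Forward pass:
ES_A = 0; EF_A = 7
ES_B = 7; EF_B = 7+9 = 16
ES_C = 7; EF_C = 7+7 = 14
ES_D = 7; EF_D = 7+10 = 17
ES_E = max(EF_B=16, EF_C=14) = 16; EF_E = 16+15 = 31
ES_F = max(EF_C=14, EF_D=17) = 17; EF_F = 17+6 = 23
ES_G = 17; EF_G = 17+3 = 20
ES_H = max(EF_E=31, EF_F=23, EF_G=20) = 31; EF_H = 31+5 = 36
Expected project duration μ = 36 hours. Critical path: A → B → E → H.

Variance along critical path = 4.000 + 2.778 + 11.111 + 4.000 = 21.889; σ = √21.889 = 4.679 hours.
Z = (29 − 36) / 4.679 = -1.496
P(T ≤ 29) = Φ(-1.496) ≈ 0.067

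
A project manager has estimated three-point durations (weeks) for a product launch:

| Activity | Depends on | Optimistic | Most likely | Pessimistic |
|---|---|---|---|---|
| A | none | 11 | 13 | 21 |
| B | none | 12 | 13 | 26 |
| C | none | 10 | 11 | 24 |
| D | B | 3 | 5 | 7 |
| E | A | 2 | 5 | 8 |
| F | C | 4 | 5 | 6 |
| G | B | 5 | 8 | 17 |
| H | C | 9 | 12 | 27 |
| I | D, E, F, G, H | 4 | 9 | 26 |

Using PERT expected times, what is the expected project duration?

38 weeks

te_A = (11 + 4·13 + 21)/6 = 84/6 = 14
te_B = (12 + 4·13 + 26)/6 = 90/6 = 15
te_C = (10 + 4·11 + 24)/6 = 78/6 = 13
te_D = (3 + 4·5 + 7)/6 = 30/6 = 5
te_E = (2 + 4·5 + 8)/6 = 30/6 = 5
te_F = (4 + 4·5 + 6)/6 = 30/6 = 5
te_G = (5 + 4·8 + 17)/6 = 54/6 = 9
te_H = (9 + 4·12 + 27)/6 = 84/6 = 14
te_I = (4 + 4·9 + 26)/6 = 66/6 = 11

Forward pass:
ES_A = 0; EF_A = 14
ES_B = 0; EF_B = 15
ES_C = 0; EF_C = 13
ES_D = 15; EF_D = 15+5 = 20
ES_E = 14; EF_E = 14+5 = 19
ES_F = 13; EF_F = 13+5 = 18
ES_G = 15; EF_G = 15+9 = 24
ES_H = 13; EF_H = 13+14 = 27
ES_I = max(EF_D=20, EF_E=19, EF_F=18, EF_G=24, EF_H=27) = 27; EF_I = 27+11 = 38
Expected project duration μ = 38 weeks. Critical path: C → H → I.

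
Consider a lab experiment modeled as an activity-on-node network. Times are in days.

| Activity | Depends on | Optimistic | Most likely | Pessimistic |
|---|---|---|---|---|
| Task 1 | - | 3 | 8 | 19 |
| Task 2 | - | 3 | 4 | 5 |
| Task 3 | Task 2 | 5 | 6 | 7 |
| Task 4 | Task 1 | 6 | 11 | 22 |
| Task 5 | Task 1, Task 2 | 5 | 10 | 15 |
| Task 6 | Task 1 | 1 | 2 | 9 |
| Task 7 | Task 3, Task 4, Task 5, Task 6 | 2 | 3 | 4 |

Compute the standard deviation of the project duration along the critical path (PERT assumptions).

te_Task 1 = (3 + 4·8 + 19)/6 = 54/6 = 9; σ²_Task 1 = ((19−3)/6)² = 7.111
te_Task 2 = (3 + 4·4 + 5)/6 = 24/6 = 4; σ²_Task 2 = ((5−3)/6)² = 0.111
te_Task 3 = (5 + 4·6 + 7)/6 = 36/6 = 6; σ²_Task 3 = ((7−5)/6)² = 0.111
te_Task 4 = (6 + 4·11 + 22)/6 = 72/6 = 12; σ²_Task 4 = ((22−6)/6)² = 7.111
te_Task 5 = (5 + 4·10 + 15)/6 = 60/6 = 10; σ²_Task 5 = ((15−5)/6)² = 2.778
te_Task 6 = (1 + 4·2 + 9)/6 = 18/6 = 3; σ²_Task 6 = ((9−1)/6)² = 1.778
te_Task 7 = (2 + 4·3 + 4)/6 = 18/6 = 3; σ²_Task 7 = ((4−2)/6)² = 0.111

Forward pass:
ES_Task 1 = 0; EF_Task 1 = 9
ES_Task 2 = 0; EF_Task 2 = 4
ES_Task 3 = 4; EF_Task 3 = 4+6 = 10
ES_Task 4 = 9; EF_Task 4 = 9+12 = 21
ES_Task 5 = max(EF_Task 1=9, EF_Task 2=4) = 9; EF_Task 5 = 9+10 = 19
ES_Task 6 = 9; EF_Task 6 = 9+3 = 12
ES_Task 7 = max(EF_Task 3=10, EF_Task 4=21, EF_Task 5=19, EF_Task 6=12) = 21; EF_Task 7 = 21+3 = 24
Expected project duration μ = 24 days. Critical path: Task 1 → Task 4 → Task 7.

Variance along critical path = 7.111 + 7.111 + 0.111 = 14.333
σ = √14.333 = 3.786 days

3.79 days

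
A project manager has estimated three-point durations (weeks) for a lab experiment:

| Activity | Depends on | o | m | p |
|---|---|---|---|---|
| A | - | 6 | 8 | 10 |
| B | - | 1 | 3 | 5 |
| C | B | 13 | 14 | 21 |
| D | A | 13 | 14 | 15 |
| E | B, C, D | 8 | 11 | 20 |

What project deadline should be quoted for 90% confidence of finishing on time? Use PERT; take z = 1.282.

36.7 weeks

te_A = (6 + 4·8 + 10)/6 = 48/6 = 8; σ²_A = ((10−6)/6)² = 0.444
te_B = (1 + 4·3 + 5)/6 = 18/6 = 3; σ²_B = ((5−1)/6)² = 0.444
te_C = (13 + 4·14 + 21)/6 = 90/6 = 15; σ²_C = ((21−13)/6)² = 1.778
te_D = (13 + 4·14 + 15)/6 = 84/6 = 14; σ²_D = ((15−13)/6)² = 0.111
te_E = (8 + 4·11 + 20)/6 = 72/6 = 12; σ²_E = ((20−8)/6)² = 4.000

Forward pass:
ES_A = 0; EF_A = 8
ES_B = 0; EF_B = 3
ES_C = 3; EF_C = 3+15 = 18
ES_D = 8; EF_D = 8+14 = 22
ES_E = max(EF_B=3, EF_C=18, EF_D=22) = 22; EF_E = 22+12 = 34
Expected project duration μ = 34 weeks. Critical path: A → D → E.

Variance along critical path = 0.444 + 0.111 + 4.000 = 4.556; σ = 2.134 weeks.
D = μ + z·σ = 34 + 1.282·2.134 = 36.7 weeks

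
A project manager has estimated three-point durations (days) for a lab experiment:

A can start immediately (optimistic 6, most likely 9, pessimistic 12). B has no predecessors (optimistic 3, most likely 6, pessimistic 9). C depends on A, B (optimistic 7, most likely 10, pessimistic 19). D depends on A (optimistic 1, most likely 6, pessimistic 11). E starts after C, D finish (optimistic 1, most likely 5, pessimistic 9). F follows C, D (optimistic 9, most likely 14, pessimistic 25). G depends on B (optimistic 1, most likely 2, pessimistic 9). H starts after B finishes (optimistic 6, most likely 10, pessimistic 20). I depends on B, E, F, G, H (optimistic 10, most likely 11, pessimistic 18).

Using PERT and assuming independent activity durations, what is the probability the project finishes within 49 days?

te_A = (6 + 4·9 + 12)/6 = 54/6 = 9; σ²_A = ((12−6)/6)² = 1.000
te_B = (3 + 4·6 + 9)/6 = 36/6 = 6; σ²_B = ((9−3)/6)² = 1.000
te_C = (7 + 4·10 + 19)/6 = 66/6 = 11; σ²_C = ((19−7)/6)² = 4.000
te_D = (1 + 4·6 + 11)/6 = 36/6 = 6; σ²_D = ((11−1)/6)² = 2.778
te_E = (1 + 4·5 + 9)/6 = 30/6 = 5; σ²_E = ((9−1)/6)² = 1.778
te_F = (9 + 4·14 + 25)/6 = 90/6 = 15; σ²_F = ((25−9)/6)² = 7.111
te_G = (1 + 4·2 + 9)/6 = 18/6 = 3; σ²_G = ((9−1)/6)² = 1.778
te_H = (6 + 4·10 + 20)/6 = 66/6 = 11; σ²_H = ((20−6)/6)² = 5.444
te_I = (10 + 4·11 + 18)/6 = 72/6 = 12; σ²_I = ((18−10)/6)² = 1.778

Forward pass:
ES_A = 0; EF_A = 9
ES_B = 0; EF_B = 6
ES_C = max(EF_A=9, EF_B=6) = 9; EF_C = 9+11 = 20
ES_D = 9; EF_D = 9+6 = 15
ES_E = max(EF_C=20, EF_D=15) = 20; EF_E = 20+5 = 25
ES_F = max(EF_C=20, EF_D=15) = 20; EF_F = 20+15 = 35
ES_G = 6; EF_G = 6+3 = 9
ES_H = 6; EF_H = 6+11 = 17
ES_I = max(EF_B=6, EF_E=25, EF_F=35, EF_G=9, EF_H=17) = 35; EF_I = 35+12 = 47
Expected project duration μ = 47 days. Critical path: A → C → F → I.

Variance along critical path = 1.000 + 4.000 + 7.111 + 1.778 = 13.889; σ = √13.889 = 3.727 days.
Z = (49 − 47) / 3.727 = 0.537
P(T ≤ 49) = Φ(0.537) ≈ 0.704

0.704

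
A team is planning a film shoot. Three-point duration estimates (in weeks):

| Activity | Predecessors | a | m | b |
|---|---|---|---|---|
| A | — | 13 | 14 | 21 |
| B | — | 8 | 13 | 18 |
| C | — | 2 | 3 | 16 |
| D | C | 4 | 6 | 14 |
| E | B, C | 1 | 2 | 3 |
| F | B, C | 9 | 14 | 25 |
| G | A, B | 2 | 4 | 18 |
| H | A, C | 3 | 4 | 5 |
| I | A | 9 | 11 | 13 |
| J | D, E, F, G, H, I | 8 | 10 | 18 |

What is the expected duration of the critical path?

39 weeks

te_A = (13 + 4·14 + 21)/6 = 90/6 = 15
te_B = (8 + 4·13 + 18)/6 = 78/6 = 13
te_C = (2 + 4·3 + 16)/6 = 30/6 = 5
te_D = (4 + 4·6 + 14)/6 = 42/6 = 7
te_E = (1 + 4·2 + 3)/6 = 12/6 = 2
te_F = (9 + 4·14 + 25)/6 = 90/6 = 15
te_G = (2 + 4·4 + 18)/6 = 36/6 = 6
te_H = (3 + 4·4 + 5)/6 = 24/6 = 4
te_I = (9 + 4·11 + 13)/6 = 66/6 = 11
te_J = (8 + 4·10 + 18)/6 = 66/6 = 11

Forward pass:
ES_A = 0; EF_A = 15
ES_B = 0; EF_B = 13
ES_C = 0; EF_C = 5
ES_D = 5; EF_D = 5+7 = 12
ES_E = max(EF_B=13, EF_C=5) = 13; EF_E = 13+2 = 15
ES_F = max(EF_B=13, EF_C=5) = 13; EF_F = 13+15 = 28
ES_G = max(EF_A=15, EF_B=13) = 15; EF_G = 15+6 = 21
ES_H = max(EF_A=15, EF_C=5) = 15; EF_H = 15+4 = 19
ES_I = 15; EF_I = 15+11 = 26
ES_J = max(EF_D=12, EF_E=15, EF_F=28, EF_G=21, EF_H=19, EF_I=26) = 28; EF_J = 28+11 = 39
Expected project duration μ = 39 weeks. Critical path: B → F → J.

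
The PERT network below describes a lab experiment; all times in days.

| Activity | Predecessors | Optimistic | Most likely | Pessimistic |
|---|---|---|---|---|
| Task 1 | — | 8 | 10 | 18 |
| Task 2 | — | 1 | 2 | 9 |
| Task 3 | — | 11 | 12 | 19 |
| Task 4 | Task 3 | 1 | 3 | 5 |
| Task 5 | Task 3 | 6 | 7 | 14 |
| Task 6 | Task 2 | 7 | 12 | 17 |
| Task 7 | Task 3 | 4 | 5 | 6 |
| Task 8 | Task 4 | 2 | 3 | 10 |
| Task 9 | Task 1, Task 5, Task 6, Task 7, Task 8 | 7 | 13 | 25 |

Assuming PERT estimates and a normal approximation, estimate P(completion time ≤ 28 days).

0.024

te_Task 1 = (8 + 4·10 + 18)/6 = 66/6 = 11; σ²_Task 1 = ((18−8)/6)² = 2.778
te_Task 2 = (1 + 4·2 + 9)/6 = 18/6 = 3; σ²_Task 2 = ((9−1)/6)² = 1.778
te_Task 3 = (11 + 4·12 + 19)/6 = 78/6 = 13; σ²_Task 3 = ((19−11)/6)² = 1.778
te_Task 4 = (1 + 4·3 + 5)/6 = 18/6 = 3; σ²_Task 4 = ((5−1)/6)² = 0.444
te_Task 5 = (6 + 4·7 + 14)/6 = 48/6 = 8; σ²_Task 5 = ((14−6)/6)² = 1.778
te_Task 6 = (7 + 4·12 + 17)/6 = 72/6 = 12; σ²_Task 6 = ((17−7)/6)² = 2.778
te_Task 7 = (4 + 4·5 + 6)/6 = 30/6 = 5; σ²_Task 7 = ((6−4)/6)² = 0.111
te_Task 8 = (2 + 4·3 + 10)/6 = 24/6 = 4; σ²_Task 8 = ((10−2)/6)² = 1.778
te_Task 9 = (7 + 4·13 + 25)/6 = 84/6 = 14; σ²_Task 9 = ((25−7)/6)² = 9.000

Forward pass:
ES_Task 1 = 0; EF_Task 1 = 11
ES_Task 2 = 0; EF_Task 2 = 3
ES_Task 3 = 0; EF_Task 3 = 13
ES_Task 4 = 13; EF_Task 4 = 13+3 = 16
ES_Task 5 = 13; EF_Task 5 = 13+8 = 21
ES_Task 6 = 3; EF_Task 6 = 3+12 = 15
ES_Task 7 = 13; EF_Task 7 = 13+5 = 18
ES_Task 8 = 16; EF_Task 8 = 16+4 = 20
ES_Task 9 = max(EF_Task 1=11, EF_Task 5=21, EF_Task 6=15, EF_Task 7=18, EF_Task 8=20) = 21; EF_Task 9 = 21+14 = 35
Expected project duration μ = 35 days. Critical path: Task 3 → Task 5 → Task 9.

Variance along critical path = 1.778 + 1.778 + 9.000 = 12.556; σ = √12.556 = 3.543 days.
Z = (28 − 35) / 3.543 = -1.976
P(T ≤ 28) = Φ(-1.976) ≈ 0.024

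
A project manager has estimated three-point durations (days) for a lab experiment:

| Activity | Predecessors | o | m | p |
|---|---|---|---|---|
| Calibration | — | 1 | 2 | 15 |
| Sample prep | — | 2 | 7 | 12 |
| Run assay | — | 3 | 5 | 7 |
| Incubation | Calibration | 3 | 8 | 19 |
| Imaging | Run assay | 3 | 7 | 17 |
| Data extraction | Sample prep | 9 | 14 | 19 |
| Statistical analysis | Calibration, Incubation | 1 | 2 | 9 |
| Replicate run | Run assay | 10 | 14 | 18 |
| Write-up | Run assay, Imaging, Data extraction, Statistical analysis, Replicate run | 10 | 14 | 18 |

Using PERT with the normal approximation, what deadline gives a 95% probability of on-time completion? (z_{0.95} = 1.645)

te_Calibration = (1 + 4·2 + 15)/6 = 24/6 = 4; σ²_Calibration = ((15−1)/6)² = 5.444
te_Sample prep = (2 + 4·7 + 12)/6 = 42/6 = 7; σ²_Sample prep = ((12−2)/6)² = 2.778
te_Run assay = (3 + 4·5 + 7)/6 = 30/6 = 5; σ²_Run assay = ((7−3)/6)² = 0.444
te_Incubation = (3 + 4·8 + 19)/6 = 54/6 = 9; σ²_Incubation = ((19−3)/6)² = 7.111
te_Imaging = (3 + 4·7 + 17)/6 = 48/6 = 8; σ²_Imaging = ((17−3)/6)² = 5.444
te_Data extraction = (9 + 4·14 + 19)/6 = 84/6 = 14; σ²_Data extraction = ((19−9)/6)² = 2.778
te_Statistical analysis = (1 + 4·2 + 9)/6 = 18/6 = 3; σ²_Statistical analysis = ((9−1)/6)² = 1.778
te_Replicate run = (10 + 4·14 + 18)/6 = 84/6 = 14; σ²_Replicate run = ((18−10)/6)² = 1.778
te_Write-up = (10 + 4·14 + 18)/6 = 84/6 = 14; σ²_Write-up = ((18−10)/6)² = 1.778

Forward pass:
ES_Calibration = 0; EF_Calibration = 4
ES_Sample prep = 0; EF_Sample prep = 7
ES_Run assay = 0; EF_Run assay = 5
ES_Incubation = 4; EF_Incubation = 4+9 = 13
ES_Imaging = 5; EF_Imaging = 5+8 = 13
ES_Data extraction = 7; EF_Data extraction = 7+14 = 21
ES_Statistical analysis = max(EF_Calibration=4, EF_Incubation=13) = 13; EF_Statistical analysis = 13+3 = 16
ES_Replicate run = 5; EF_Replicate run = 5+14 = 19
ES_Write-up = max(EF_Run assay=5, EF_Imaging=13, EF_Data extraction=21, EF_Statistical analysis=16, EF_Replicate run=19) = 21; EF_Write-up = 21+14 = 35
Expected project duration μ = 35 days. Critical path: Sample prep → Data extraction → Write-up.

Variance along critical path = 2.778 + 2.778 + 1.778 = 7.333; σ = 2.708 days.
D = μ + z·σ = 35 + 1.645·2.708 = 39.5 days

39.5 days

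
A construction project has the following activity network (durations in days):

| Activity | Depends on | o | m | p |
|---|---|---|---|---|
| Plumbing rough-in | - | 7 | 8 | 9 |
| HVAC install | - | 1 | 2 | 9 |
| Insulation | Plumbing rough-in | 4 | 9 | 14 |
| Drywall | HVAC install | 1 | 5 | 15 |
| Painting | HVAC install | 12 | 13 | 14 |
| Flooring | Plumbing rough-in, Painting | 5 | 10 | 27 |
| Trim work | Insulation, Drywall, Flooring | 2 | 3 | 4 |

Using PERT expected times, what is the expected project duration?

31 days

te_Plumbing rough-in = (7 + 4·8 + 9)/6 = 48/6 = 8
te_HVAC install = (1 + 4·2 + 9)/6 = 18/6 = 3
te_Insulation = (4 + 4·9 + 14)/6 = 54/6 = 9
te_Drywall = (1 + 4·5 + 15)/6 = 36/6 = 6
te_Painting = (12 + 4·13 + 14)/6 = 78/6 = 13
te_Flooring = (5 + 4·10 + 27)/6 = 72/6 = 12
te_Trim work = (2 + 4·3 + 4)/6 = 18/6 = 3

Forward pass:
ES_Plumbing rough-in = 0; EF_Plumbing rough-in = 8
ES_HVAC install = 0; EF_HVAC install = 3
ES_Insulation = 8; EF_Insulation = 8+9 = 17
ES_Drywall = 3; EF_Drywall = 3+6 = 9
ES_Painting = 3; EF_Painting = 3+13 = 16
ES_Flooring = max(EF_Plumbing rough-in=8, EF_Painting=16) = 16; EF_Flooring = 16+12 = 28
ES_Trim work = max(EF_Insulation=17, EF_Drywall=9, EF_Flooring=28) = 28; EF_Trim work = 28+3 = 31
Expected project duration μ = 31 days. Critical path: HVAC install → Painting → Flooring → Trim work.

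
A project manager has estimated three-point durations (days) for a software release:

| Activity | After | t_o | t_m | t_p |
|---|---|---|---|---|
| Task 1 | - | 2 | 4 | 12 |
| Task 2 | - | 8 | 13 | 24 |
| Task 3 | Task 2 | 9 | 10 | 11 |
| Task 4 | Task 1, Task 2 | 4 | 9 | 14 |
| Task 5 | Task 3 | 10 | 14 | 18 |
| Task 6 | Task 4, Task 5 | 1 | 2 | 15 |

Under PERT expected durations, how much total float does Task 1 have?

24 days

te_Task 1 = (2 + 4·4 + 12)/6 = 30/6 = 5
te_Task 2 = (8 + 4·13 + 24)/6 = 84/6 = 14
te_Task 3 = (9 + 4·10 + 11)/6 = 60/6 = 10
te_Task 4 = (4 + 4·9 + 14)/6 = 54/6 = 9
te_Task 5 = (10 + 4·14 + 18)/6 = 84/6 = 14
te_Task 6 = (1 + 4·2 + 15)/6 = 24/6 = 4

Forward pass:
ES_Task 1 = 0; EF_Task 1 = 5
ES_Task 2 = 0; EF_Task 2 = 14
ES_Task 3 = 14; EF_Task 3 = 14+10 = 24
ES_Task 4 = max(EF_Task 1=5, EF_Task 2=14) = 14; EF_Task 4 = 14+9 = 23
ES_Task 5 = 24; EF_Task 5 = 24+14 = 38
ES_Task 6 = max(EF_Task 4=23, EF_Task 5=38) = 38; EF_Task 6 = 38+4 = 42
Expected project duration μ = 42 days. Critical path: Task 2 → Task 3 → Task 5 → Task 6.

Backward pass:
LF_Task 6 = 42; LS_Task 6 = 42−4 = 38
LF_Task 5 = LS_Task 6 = 38; LS_Task 5 = 38−14 = 24
LF_Task 4 = LS_Task 6 = 38; LS_Task 4 = 38−9 = 29
LF_Task 3 = LS_Task 5 = 24; LS_Task 3 = 24−10 = 14
LF_Task 2 = min(LS_Task 3=14, LS_Task 4=29) = 14; LS_Task 2 = 14−14 = 0
LF_Task 1 = LS_Task 4 = 29; LS_Task 1 = 29−5 = 24
Slack_Task 1 = LS_Task 1 − ES_Task 1 = 24 − 0 = 24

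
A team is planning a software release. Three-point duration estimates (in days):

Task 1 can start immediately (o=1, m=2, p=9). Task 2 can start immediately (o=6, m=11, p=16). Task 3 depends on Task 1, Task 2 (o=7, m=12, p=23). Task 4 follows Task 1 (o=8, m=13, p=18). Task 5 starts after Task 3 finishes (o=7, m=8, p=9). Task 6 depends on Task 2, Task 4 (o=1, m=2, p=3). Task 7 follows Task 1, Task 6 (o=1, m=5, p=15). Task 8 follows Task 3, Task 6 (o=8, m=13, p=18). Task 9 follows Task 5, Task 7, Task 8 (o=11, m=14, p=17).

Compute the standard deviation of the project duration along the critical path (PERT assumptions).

te_Task 1 = (1 + 4·2 + 9)/6 = 18/6 = 3; σ²_Task 1 = ((9−1)/6)² = 1.778
te_Task 2 = (6 + 4·11 + 16)/6 = 66/6 = 11; σ²_Task 2 = ((16−6)/6)² = 2.778
te_Task 3 = (7 + 4·12 + 23)/6 = 78/6 = 13; σ²_Task 3 = ((23−7)/6)² = 7.111
te_Task 4 = (8 + 4·13 + 18)/6 = 78/6 = 13; σ²_Task 4 = ((18−8)/6)² = 2.778
te_Task 5 = (7 + 4·8 + 9)/6 = 48/6 = 8; σ²_Task 5 = ((9−7)/6)² = 0.111
te_Task 6 = (1 + 4·2 + 3)/6 = 12/6 = 2; σ²_Task 6 = ((3−1)/6)² = 0.111
te_Task 7 = (1 + 4·5 + 15)/6 = 36/6 = 6; σ²_Task 7 = ((15−1)/6)² = 5.444
te_Task 8 = (8 + 4·13 + 18)/6 = 78/6 = 13; σ²_Task 8 = ((18−8)/6)² = 2.778
te_Task 9 = (11 + 4·14 + 17)/6 = 84/6 = 14; σ²_Task 9 = ((17−11)/6)² = 1.000

Forward pass:
ES_Task 1 = 0; EF_Task 1 = 3
ES_Task 2 = 0; EF_Task 2 = 11
ES_Task 3 = max(EF_Task 1=3, EF_Task 2=11) = 11; EF_Task 3 = 11+13 = 24
ES_Task 4 = 3; EF_Task 4 = 3+13 = 16
ES_Task 5 = 24; EF_Task 5 = 24+8 = 32
ES_Task 6 = max(EF_Task 2=11, EF_Task 4=16) = 16; EF_Task 6 = 16+2 = 18
ES_Task 7 = max(EF_Task 1=3, EF_Task 6=18) = 18; EF_Task 7 = 18+6 = 24
ES_Task 8 = max(EF_Task 3=24, EF_Task 6=18) = 24; EF_Task 8 = 24+13 = 37
ES_Task 9 = max(EF_Task 5=32, EF_Task 7=24, EF_Task 8=37) = 37; EF_Task 9 = 37+14 = 51
Expected project duration μ = 51 days. Critical path: Task 2 → Task 3 → Task 8 → Task 9.

Variance along critical path = 2.778 + 7.111 + 2.778 + 1.000 = 13.667
σ = √13.667 = 3.697 days

3.70 days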